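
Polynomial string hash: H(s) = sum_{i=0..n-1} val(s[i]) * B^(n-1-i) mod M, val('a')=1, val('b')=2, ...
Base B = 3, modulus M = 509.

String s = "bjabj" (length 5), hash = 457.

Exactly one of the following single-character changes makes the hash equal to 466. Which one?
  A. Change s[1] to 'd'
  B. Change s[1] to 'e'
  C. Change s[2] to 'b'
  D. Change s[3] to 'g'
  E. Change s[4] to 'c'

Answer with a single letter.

Answer: C

Derivation:
Option A: s[1]='j'->'d', delta=(4-10)*3^3 mod 509 = 347, hash=457+347 mod 509 = 295
Option B: s[1]='j'->'e', delta=(5-10)*3^3 mod 509 = 374, hash=457+374 mod 509 = 322
Option C: s[2]='a'->'b', delta=(2-1)*3^2 mod 509 = 9, hash=457+9 mod 509 = 466 <-- target
Option D: s[3]='b'->'g', delta=(7-2)*3^1 mod 509 = 15, hash=457+15 mod 509 = 472
Option E: s[4]='j'->'c', delta=(3-10)*3^0 mod 509 = 502, hash=457+502 mod 509 = 450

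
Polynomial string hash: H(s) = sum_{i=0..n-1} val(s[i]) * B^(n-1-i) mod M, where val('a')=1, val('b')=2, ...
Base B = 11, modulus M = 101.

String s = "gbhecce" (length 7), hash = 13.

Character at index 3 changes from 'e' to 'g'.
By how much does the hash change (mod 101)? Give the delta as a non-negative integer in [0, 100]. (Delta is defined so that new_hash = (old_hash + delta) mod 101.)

Delta formula: (val(new) - val(old)) * B^(n-1-k) mod M
  val('g') - val('e') = 7 - 5 = 2
  B^(n-1-k) = 11^3 mod 101 = 18
  Delta = 2 * 18 mod 101 = 36

Answer: 36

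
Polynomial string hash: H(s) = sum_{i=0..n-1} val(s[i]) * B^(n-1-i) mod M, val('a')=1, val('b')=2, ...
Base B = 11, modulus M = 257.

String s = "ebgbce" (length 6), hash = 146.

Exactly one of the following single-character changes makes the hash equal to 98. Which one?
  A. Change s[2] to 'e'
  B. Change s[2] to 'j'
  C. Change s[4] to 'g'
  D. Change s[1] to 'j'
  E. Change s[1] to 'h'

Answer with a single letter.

Option A: s[2]='g'->'e', delta=(5-7)*11^3 mod 257 = 165, hash=146+165 mod 257 = 54
Option B: s[2]='g'->'j', delta=(10-7)*11^3 mod 257 = 138, hash=146+138 mod 257 = 27
Option C: s[4]='c'->'g', delta=(7-3)*11^1 mod 257 = 44, hash=146+44 mod 257 = 190
Option D: s[1]='b'->'j', delta=(10-2)*11^4 mod 257 = 193, hash=146+193 mod 257 = 82
Option E: s[1]='b'->'h', delta=(8-2)*11^4 mod 257 = 209, hash=146+209 mod 257 = 98 <-- target

Answer: E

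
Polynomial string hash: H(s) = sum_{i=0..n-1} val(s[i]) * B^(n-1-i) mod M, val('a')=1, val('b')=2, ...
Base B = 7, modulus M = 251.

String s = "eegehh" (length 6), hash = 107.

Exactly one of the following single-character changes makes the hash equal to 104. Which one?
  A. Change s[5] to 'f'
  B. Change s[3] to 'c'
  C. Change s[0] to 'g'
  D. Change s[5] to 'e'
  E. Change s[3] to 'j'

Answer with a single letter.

Answer: D

Derivation:
Option A: s[5]='h'->'f', delta=(6-8)*7^0 mod 251 = 249, hash=107+249 mod 251 = 105
Option B: s[3]='e'->'c', delta=(3-5)*7^2 mod 251 = 153, hash=107+153 mod 251 = 9
Option C: s[0]='e'->'g', delta=(7-5)*7^5 mod 251 = 231, hash=107+231 mod 251 = 87
Option D: s[5]='h'->'e', delta=(5-8)*7^0 mod 251 = 248, hash=107+248 mod 251 = 104 <-- target
Option E: s[3]='e'->'j', delta=(10-5)*7^2 mod 251 = 245, hash=107+245 mod 251 = 101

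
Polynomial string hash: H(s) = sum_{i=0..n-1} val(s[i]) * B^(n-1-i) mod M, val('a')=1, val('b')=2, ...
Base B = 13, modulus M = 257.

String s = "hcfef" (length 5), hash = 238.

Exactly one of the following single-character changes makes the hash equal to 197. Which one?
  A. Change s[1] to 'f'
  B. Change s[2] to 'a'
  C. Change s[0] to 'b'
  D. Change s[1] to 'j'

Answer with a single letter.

Answer: D

Derivation:
Option A: s[1]='c'->'f', delta=(6-3)*13^3 mod 257 = 166, hash=238+166 mod 257 = 147
Option B: s[2]='f'->'a', delta=(1-6)*13^2 mod 257 = 183, hash=238+183 mod 257 = 164
Option C: s[0]='h'->'b', delta=(2-8)*13^4 mod 257 = 53, hash=238+53 mod 257 = 34
Option D: s[1]='c'->'j', delta=(10-3)*13^3 mod 257 = 216, hash=238+216 mod 257 = 197 <-- target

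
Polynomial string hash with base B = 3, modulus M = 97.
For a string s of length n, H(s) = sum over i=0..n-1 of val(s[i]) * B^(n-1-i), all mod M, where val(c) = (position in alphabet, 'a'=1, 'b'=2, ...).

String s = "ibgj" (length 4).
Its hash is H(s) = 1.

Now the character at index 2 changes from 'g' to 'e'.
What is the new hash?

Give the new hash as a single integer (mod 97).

Answer: 92

Derivation:
val('g') = 7, val('e') = 5
Position k = 2, exponent = n-1-k = 1
B^1 mod M = 3^1 mod 97 = 3
Delta = (5 - 7) * 3 mod 97 = 91
New hash = (1 + 91) mod 97 = 92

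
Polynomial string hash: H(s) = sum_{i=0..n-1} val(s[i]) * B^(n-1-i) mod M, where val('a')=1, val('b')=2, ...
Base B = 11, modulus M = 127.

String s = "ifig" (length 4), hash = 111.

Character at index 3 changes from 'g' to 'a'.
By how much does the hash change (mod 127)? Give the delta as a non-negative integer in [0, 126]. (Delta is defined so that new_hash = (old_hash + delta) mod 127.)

Answer: 121

Derivation:
Delta formula: (val(new) - val(old)) * B^(n-1-k) mod M
  val('a') - val('g') = 1 - 7 = -6
  B^(n-1-k) = 11^0 mod 127 = 1
  Delta = -6 * 1 mod 127 = 121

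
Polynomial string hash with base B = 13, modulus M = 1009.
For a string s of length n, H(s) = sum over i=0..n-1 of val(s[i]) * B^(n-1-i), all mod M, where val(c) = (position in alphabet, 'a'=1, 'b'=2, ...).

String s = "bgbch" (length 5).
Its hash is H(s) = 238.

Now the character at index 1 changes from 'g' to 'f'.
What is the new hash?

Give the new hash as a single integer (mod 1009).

Answer: 59

Derivation:
val('g') = 7, val('f') = 6
Position k = 1, exponent = n-1-k = 3
B^3 mod M = 13^3 mod 1009 = 179
Delta = (6 - 7) * 179 mod 1009 = 830
New hash = (238 + 830) mod 1009 = 59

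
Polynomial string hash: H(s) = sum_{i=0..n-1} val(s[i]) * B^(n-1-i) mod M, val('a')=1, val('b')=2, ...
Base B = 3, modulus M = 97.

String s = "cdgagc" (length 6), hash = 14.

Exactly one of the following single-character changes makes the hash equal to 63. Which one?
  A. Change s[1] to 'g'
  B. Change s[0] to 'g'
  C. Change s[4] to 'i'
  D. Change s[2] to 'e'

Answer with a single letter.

Option A: s[1]='d'->'g', delta=(7-4)*3^4 mod 97 = 49, hash=14+49 mod 97 = 63 <-- target
Option B: s[0]='c'->'g', delta=(7-3)*3^5 mod 97 = 2, hash=14+2 mod 97 = 16
Option C: s[4]='g'->'i', delta=(9-7)*3^1 mod 97 = 6, hash=14+6 mod 97 = 20
Option D: s[2]='g'->'e', delta=(5-7)*3^3 mod 97 = 43, hash=14+43 mod 97 = 57

Answer: A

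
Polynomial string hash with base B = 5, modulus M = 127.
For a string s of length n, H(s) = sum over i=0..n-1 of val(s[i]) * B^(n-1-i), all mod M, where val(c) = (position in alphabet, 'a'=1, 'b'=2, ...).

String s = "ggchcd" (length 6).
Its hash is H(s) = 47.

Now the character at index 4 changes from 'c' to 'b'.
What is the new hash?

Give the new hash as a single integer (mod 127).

val('c') = 3, val('b') = 2
Position k = 4, exponent = n-1-k = 1
B^1 mod M = 5^1 mod 127 = 5
Delta = (2 - 3) * 5 mod 127 = 122
New hash = (47 + 122) mod 127 = 42

Answer: 42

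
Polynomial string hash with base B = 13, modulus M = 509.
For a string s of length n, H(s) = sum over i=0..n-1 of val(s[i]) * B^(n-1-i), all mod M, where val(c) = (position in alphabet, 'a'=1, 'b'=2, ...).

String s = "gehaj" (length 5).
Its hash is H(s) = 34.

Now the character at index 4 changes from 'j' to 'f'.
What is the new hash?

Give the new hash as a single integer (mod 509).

Answer: 30

Derivation:
val('j') = 10, val('f') = 6
Position k = 4, exponent = n-1-k = 0
B^0 mod M = 13^0 mod 509 = 1
Delta = (6 - 10) * 1 mod 509 = 505
New hash = (34 + 505) mod 509 = 30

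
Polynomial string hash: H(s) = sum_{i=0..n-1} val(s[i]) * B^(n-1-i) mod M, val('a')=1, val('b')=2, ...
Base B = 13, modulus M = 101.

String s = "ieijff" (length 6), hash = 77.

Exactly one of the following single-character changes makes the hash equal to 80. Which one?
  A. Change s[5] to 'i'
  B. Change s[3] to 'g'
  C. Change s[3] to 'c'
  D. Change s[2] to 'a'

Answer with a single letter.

Option A: s[5]='f'->'i', delta=(9-6)*13^0 mod 101 = 3, hash=77+3 mod 101 = 80 <-- target
Option B: s[3]='j'->'g', delta=(7-10)*13^2 mod 101 = 99, hash=77+99 mod 101 = 75
Option C: s[3]='j'->'c', delta=(3-10)*13^2 mod 101 = 29, hash=77+29 mod 101 = 5
Option D: s[2]='i'->'a', delta=(1-9)*13^3 mod 101 = 99, hash=77+99 mod 101 = 75

Answer: A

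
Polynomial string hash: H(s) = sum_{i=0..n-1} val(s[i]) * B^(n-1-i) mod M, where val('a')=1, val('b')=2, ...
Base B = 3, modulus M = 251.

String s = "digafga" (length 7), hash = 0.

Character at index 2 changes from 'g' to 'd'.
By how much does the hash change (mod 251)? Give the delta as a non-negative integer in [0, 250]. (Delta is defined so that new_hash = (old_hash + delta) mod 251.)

Answer: 8

Derivation:
Delta formula: (val(new) - val(old)) * B^(n-1-k) mod M
  val('d') - val('g') = 4 - 7 = -3
  B^(n-1-k) = 3^4 mod 251 = 81
  Delta = -3 * 81 mod 251 = 8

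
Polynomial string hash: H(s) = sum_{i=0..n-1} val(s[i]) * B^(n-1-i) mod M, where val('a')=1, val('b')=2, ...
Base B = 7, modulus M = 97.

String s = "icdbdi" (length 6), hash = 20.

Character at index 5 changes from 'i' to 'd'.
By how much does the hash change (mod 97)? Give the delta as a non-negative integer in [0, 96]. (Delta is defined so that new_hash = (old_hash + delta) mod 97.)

Answer: 92

Derivation:
Delta formula: (val(new) - val(old)) * B^(n-1-k) mod M
  val('d') - val('i') = 4 - 9 = -5
  B^(n-1-k) = 7^0 mod 97 = 1
  Delta = -5 * 1 mod 97 = 92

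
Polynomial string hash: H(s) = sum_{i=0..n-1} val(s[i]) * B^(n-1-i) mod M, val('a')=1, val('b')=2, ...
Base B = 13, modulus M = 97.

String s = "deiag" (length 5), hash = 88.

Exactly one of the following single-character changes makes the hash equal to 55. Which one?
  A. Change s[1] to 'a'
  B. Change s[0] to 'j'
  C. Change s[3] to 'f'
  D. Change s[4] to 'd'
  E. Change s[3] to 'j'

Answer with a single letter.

Answer: B

Derivation:
Option A: s[1]='e'->'a', delta=(1-5)*13^3 mod 97 = 39, hash=88+39 mod 97 = 30
Option B: s[0]='d'->'j', delta=(10-4)*13^4 mod 97 = 64, hash=88+64 mod 97 = 55 <-- target
Option C: s[3]='a'->'f', delta=(6-1)*13^1 mod 97 = 65, hash=88+65 mod 97 = 56
Option D: s[4]='g'->'d', delta=(4-7)*13^0 mod 97 = 94, hash=88+94 mod 97 = 85
Option E: s[3]='a'->'j', delta=(10-1)*13^1 mod 97 = 20, hash=88+20 mod 97 = 11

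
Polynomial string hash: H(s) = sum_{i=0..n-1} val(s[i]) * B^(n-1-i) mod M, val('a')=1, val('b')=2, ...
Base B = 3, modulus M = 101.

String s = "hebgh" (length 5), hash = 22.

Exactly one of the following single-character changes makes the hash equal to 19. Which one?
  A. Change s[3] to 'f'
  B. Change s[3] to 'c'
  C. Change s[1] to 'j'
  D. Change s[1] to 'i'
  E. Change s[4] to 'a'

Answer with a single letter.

Answer: A

Derivation:
Option A: s[3]='g'->'f', delta=(6-7)*3^1 mod 101 = 98, hash=22+98 mod 101 = 19 <-- target
Option B: s[3]='g'->'c', delta=(3-7)*3^1 mod 101 = 89, hash=22+89 mod 101 = 10
Option C: s[1]='e'->'j', delta=(10-5)*3^3 mod 101 = 34, hash=22+34 mod 101 = 56
Option D: s[1]='e'->'i', delta=(9-5)*3^3 mod 101 = 7, hash=22+7 mod 101 = 29
Option E: s[4]='h'->'a', delta=(1-8)*3^0 mod 101 = 94, hash=22+94 mod 101 = 15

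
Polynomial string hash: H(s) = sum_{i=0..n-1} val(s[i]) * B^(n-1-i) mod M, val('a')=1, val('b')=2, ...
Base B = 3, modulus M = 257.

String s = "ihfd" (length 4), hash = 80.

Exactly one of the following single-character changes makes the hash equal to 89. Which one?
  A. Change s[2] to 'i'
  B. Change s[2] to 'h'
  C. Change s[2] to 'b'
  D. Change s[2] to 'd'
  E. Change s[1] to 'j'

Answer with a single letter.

Answer: A

Derivation:
Option A: s[2]='f'->'i', delta=(9-6)*3^1 mod 257 = 9, hash=80+9 mod 257 = 89 <-- target
Option B: s[2]='f'->'h', delta=(8-6)*3^1 mod 257 = 6, hash=80+6 mod 257 = 86
Option C: s[2]='f'->'b', delta=(2-6)*3^1 mod 257 = 245, hash=80+245 mod 257 = 68
Option D: s[2]='f'->'d', delta=(4-6)*3^1 mod 257 = 251, hash=80+251 mod 257 = 74
Option E: s[1]='h'->'j', delta=(10-8)*3^2 mod 257 = 18, hash=80+18 mod 257 = 98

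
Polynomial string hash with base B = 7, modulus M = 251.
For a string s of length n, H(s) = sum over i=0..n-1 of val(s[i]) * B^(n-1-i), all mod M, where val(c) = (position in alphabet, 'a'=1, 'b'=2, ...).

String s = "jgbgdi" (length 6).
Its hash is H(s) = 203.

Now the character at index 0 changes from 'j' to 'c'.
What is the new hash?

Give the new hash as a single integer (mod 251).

Answer: 22

Derivation:
val('j') = 10, val('c') = 3
Position k = 0, exponent = n-1-k = 5
B^5 mod M = 7^5 mod 251 = 241
Delta = (3 - 10) * 241 mod 251 = 70
New hash = (203 + 70) mod 251 = 22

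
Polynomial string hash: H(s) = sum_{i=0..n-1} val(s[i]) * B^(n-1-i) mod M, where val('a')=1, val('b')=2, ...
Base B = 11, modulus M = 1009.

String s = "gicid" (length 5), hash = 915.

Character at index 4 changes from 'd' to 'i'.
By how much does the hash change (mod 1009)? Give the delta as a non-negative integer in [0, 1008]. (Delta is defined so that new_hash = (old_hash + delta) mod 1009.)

Answer: 5

Derivation:
Delta formula: (val(new) - val(old)) * B^(n-1-k) mod M
  val('i') - val('d') = 9 - 4 = 5
  B^(n-1-k) = 11^0 mod 1009 = 1
  Delta = 5 * 1 mod 1009 = 5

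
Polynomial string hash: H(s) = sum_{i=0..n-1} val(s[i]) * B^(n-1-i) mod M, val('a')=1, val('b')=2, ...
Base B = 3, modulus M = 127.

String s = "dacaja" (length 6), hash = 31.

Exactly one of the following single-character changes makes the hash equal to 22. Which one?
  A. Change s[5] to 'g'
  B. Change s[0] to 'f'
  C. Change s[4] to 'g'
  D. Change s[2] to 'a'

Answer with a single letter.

Option A: s[5]='a'->'g', delta=(7-1)*3^0 mod 127 = 6, hash=31+6 mod 127 = 37
Option B: s[0]='d'->'f', delta=(6-4)*3^5 mod 127 = 105, hash=31+105 mod 127 = 9
Option C: s[4]='j'->'g', delta=(7-10)*3^1 mod 127 = 118, hash=31+118 mod 127 = 22 <-- target
Option D: s[2]='c'->'a', delta=(1-3)*3^3 mod 127 = 73, hash=31+73 mod 127 = 104

Answer: C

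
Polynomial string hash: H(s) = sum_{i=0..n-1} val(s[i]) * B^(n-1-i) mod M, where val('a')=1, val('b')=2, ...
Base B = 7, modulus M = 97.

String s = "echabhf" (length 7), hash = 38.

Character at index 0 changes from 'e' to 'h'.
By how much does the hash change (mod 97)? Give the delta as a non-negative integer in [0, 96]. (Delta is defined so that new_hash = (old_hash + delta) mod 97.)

Answer: 61

Derivation:
Delta formula: (val(new) - val(old)) * B^(n-1-k) mod M
  val('h') - val('e') = 8 - 5 = 3
  B^(n-1-k) = 7^6 mod 97 = 85
  Delta = 3 * 85 mod 97 = 61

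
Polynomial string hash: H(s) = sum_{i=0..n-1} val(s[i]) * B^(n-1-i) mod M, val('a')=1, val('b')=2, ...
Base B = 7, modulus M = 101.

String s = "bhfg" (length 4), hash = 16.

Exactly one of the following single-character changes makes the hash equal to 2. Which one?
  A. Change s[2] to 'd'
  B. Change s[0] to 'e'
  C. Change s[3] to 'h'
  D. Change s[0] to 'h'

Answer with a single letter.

Option A: s[2]='f'->'d', delta=(4-6)*7^1 mod 101 = 87, hash=16+87 mod 101 = 2 <-- target
Option B: s[0]='b'->'e', delta=(5-2)*7^3 mod 101 = 19, hash=16+19 mod 101 = 35
Option C: s[3]='g'->'h', delta=(8-7)*7^0 mod 101 = 1, hash=16+1 mod 101 = 17
Option D: s[0]='b'->'h', delta=(8-2)*7^3 mod 101 = 38, hash=16+38 mod 101 = 54

Answer: A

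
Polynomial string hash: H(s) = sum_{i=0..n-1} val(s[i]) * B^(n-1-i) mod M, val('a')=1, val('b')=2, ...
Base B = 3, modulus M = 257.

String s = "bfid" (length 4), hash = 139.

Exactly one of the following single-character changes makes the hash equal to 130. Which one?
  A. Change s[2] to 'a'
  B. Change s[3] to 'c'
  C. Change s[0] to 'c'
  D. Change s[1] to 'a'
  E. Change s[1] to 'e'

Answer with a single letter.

Answer: E

Derivation:
Option A: s[2]='i'->'a', delta=(1-9)*3^1 mod 257 = 233, hash=139+233 mod 257 = 115
Option B: s[3]='d'->'c', delta=(3-4)*3^0 mod 257 = 256, hash=139+256 mod 257 = 138
Option C: s[0]='b'->'c', delta=(3-2)*3^3 mod 257 = 27, hash=139+27 mod 257 = 166
Option D: s[1]='f'->'a', delta=(1-6)*3^2 mod 257 = 212, hash=139+212 mod 257 = 94
Option E: s[1]='f'->'e', delta=(5-6)*3^2 mod 257 = 248, hash=139+248 mod 257 = 130 <-- target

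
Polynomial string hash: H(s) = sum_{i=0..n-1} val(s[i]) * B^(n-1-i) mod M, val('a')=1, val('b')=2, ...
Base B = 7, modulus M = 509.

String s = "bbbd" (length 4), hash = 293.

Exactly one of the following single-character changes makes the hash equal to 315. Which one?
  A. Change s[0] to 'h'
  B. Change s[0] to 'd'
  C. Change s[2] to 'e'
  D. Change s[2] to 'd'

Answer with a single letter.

Answer: A

Derivation:
Option A: s[0]='b'->'h', delta=(8-2)*7^3 mod 509 = 22, hash=293+22 mod 509 = 315 <-- target
Option B: s[0]='b'->'d', delta=(4-2)*7^3 mod 509 = 177, hash=293+177 mod 509 = 470
Option C: s[2]='b'->'e', delta=(5-2)*7^1 mod 509 = 21, hash=293+21 mod 509 = 314
Option D: s[2]='b'->'d', delta=(4-2)*7^1 mod 509 = 14, hash=293+14 mod 509 = 307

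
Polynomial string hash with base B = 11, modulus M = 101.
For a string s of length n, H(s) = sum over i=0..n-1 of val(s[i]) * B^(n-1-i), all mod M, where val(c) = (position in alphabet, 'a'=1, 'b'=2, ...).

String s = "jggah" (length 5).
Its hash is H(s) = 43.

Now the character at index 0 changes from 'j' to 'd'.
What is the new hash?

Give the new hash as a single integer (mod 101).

val('j') = 10, val('d') = 4
Position k = 0, exponent = n-1-k = 4
B^4 mod M = 11^4 mod 101 = 97
Delta = (4 - 10) * 97 mod 101 = 24
New hash = (43 + 24) mod 101 = 67

Answer: 67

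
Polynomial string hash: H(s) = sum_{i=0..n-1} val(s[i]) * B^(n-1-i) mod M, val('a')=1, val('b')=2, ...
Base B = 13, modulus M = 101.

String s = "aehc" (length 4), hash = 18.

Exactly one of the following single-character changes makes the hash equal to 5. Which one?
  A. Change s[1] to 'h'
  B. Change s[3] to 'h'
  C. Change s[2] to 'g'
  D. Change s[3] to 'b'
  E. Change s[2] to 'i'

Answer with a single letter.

Answer: C

Derivation:
Option A: s[1]='e'->'h', delta=(8-5)*13^2 mod 101 = 2, hash=18+2 mod 101 = 20
Option B: s[3]='c'->'h', delta=(8-3)*13^0 mod 101 = 5, hash=18+5 mod 101 = 23
Option C: s[2]='h'->'g', delta=(7-8)*13^1 mod 101 = 88, hash=18+88 mod 101 = 5 <-- target
Option D: s[3]='c'->'b', delta=(2-3)*13^0 mod 101 = 100, hash=18+100 mod 101 = 17
Option E: s[2]='h'->'i', delta=(9-8)*13^1 mod 101 = 13, hash=18+13 mod 101 = 31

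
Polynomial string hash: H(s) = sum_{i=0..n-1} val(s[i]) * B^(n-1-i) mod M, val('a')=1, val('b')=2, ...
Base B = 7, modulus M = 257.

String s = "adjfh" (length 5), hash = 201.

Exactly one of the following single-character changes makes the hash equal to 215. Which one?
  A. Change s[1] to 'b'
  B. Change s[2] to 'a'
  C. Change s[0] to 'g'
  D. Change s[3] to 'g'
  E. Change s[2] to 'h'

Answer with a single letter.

Answer: C

Derivation:
Option A: s[1]='d'->'b', delta=(2-4)*7^3 mod 257 = 85, hash=201+85 mod 257 = 29
Option B: s[2]='j'->'a', delta=(1-10)*7^2 mod 257 = 73, hash=201+73 mod 257 = 17
Option C: s[0]='a'->'g', delta=(7-1)*7^4 mod 257 = 14, hash=201+14 mod 257 = 215 <-- target
Option D: s[3]='f'->'g', delta=(7-6)*7^1 mod 257 = 7, hash=201+7 mod 257 = 208
Option E: s[2]='j'->'h', delta=(8-10)*7^2 mod 257 = 159, hash=201+159 mod 257 = 103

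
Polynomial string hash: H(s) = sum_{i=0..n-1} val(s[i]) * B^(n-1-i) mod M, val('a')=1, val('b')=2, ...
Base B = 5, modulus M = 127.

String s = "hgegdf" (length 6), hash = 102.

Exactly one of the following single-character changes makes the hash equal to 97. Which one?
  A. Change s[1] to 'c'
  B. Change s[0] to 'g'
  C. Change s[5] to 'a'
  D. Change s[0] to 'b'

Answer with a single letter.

Answer: C

Derivation:
Option A: s[1]='g'->'c', delta=(3-7)*5^4 mod 127 = 40, hash=102+40 mod 127 = 15
Option B: s[0]='h'->'g', delta=(7-8)*5^5 mod 127 = 50, hash=102+50 mod 127 = 25
Option C: s[5]='f'->'a', delta=(1-6)*5^0 mod 127 = 122, hash=102+122 mod 127 = 97 <-- target
Option D: s[0]='h'->'b', delta=(2-8)*5^5 mod 127 = 46, hash=102+46 mod 127 = 21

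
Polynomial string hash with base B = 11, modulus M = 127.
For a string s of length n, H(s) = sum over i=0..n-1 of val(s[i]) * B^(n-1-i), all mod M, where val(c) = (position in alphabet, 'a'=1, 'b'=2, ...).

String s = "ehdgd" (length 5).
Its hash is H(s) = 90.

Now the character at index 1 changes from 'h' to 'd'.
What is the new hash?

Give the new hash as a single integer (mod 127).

val('h') = 8, val('d') = 4
Position k = 1, exponent = n-1-k = 3
B^3 mod M = 11^3 mod 127 = 61
Delta = (4 - 8) * 61 mod 127 = 10
New hash = (90 + 10) mod 127 = 100

Answer: 100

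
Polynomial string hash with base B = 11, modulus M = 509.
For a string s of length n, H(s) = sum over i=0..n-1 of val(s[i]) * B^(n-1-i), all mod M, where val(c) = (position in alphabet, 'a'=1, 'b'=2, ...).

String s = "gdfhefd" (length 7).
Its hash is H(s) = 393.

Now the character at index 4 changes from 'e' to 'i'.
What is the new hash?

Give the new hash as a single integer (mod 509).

Answer: 368

Derivation:
val('e') = 5, val('i') = 9
Position k = 4, exponent = n-1-k = 2
B^2 mod M = 11^2 mod 509 = 121
Delta = (9 - 5) * 121 mod 509 = 484
New hash = (393 + 484) mod 509 = 368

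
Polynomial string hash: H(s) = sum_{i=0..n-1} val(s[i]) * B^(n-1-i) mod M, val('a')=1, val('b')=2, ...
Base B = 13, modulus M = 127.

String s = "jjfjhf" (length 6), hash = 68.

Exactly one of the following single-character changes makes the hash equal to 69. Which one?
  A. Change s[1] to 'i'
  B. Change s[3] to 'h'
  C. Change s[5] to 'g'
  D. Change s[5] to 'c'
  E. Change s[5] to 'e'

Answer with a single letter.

Option A: s[1]='j'->'i', delta=(9-10)*13^4 mod 127 = 14, hash=68+14 mod 127 = 82
Option B: s[3]='j'->'h', delta=(8-10)*13^2 mod 127 = 43, hash=68+43 mod 127 = 111
Option C: s[5]='f'->'g', delta=(7-6)*13^0 mod 127 = 1, hash=68+1 mod 127 = 69 <-- target
Option D: s[5]='f'->'c', delta=(3-6)*13^0 mod 127 = 124, hash=68+124 mod 127 = 65
Option E: s[5]='f'->'e', delta=(5-6)*13^0 mod 127 = 126, hash=68+126 mod 127 = 67

Answer: C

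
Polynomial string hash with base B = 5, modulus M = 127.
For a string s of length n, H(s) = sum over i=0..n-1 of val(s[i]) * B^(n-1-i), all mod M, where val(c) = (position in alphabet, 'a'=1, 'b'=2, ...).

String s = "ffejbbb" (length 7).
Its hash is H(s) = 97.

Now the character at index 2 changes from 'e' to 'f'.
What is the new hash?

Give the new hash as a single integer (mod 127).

val('e') = 5, val('f') = 6
Position k = 2, exponent = n-1-k = 4
B^4 mod M = 5^4 mod 127 = 117
Delta = (6 - 5) * 117 mod 127 = 117
New hash = (97 + 117) mod 127 = 87

Answer: 87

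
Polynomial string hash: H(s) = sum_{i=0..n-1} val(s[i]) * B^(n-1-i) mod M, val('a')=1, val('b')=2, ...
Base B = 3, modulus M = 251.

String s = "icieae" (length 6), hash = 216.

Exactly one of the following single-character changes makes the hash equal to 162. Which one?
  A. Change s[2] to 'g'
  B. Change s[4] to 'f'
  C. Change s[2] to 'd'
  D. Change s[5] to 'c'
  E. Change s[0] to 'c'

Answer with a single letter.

Option A: s[2]='i'->'g', delta=(7-9)*3^3 mod 251 = 197, hash=216+197 mod 251 = 162 <-- target
Option B: s[4]='a'->'f', delta=(6-1)*3^1 mod 251 = 15, hash=216+15 mod 251 = 231
Option C: s[2]='i'->'d', delta=(4-9)*3^3 mod 251 = 116, hash=216+116 mod 251 = 81
Option D: s[5]='e'->'c', delta=(3-5)*3^0 mod 251 = 249, hash=216+249 mod 251 = 214
Option E: s[0]='i'->'c', delta=(3-9)*3^5 mod 251 = 48, hash=216+48 mod 251 = 13

Answer: A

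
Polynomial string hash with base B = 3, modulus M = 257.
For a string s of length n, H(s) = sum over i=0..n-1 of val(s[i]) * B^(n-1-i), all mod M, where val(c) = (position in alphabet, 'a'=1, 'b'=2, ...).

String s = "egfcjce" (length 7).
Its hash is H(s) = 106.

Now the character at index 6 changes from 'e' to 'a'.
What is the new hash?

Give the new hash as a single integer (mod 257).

Answer: 102

Derivation:
val('e') = 5, val('a') = 1
Position k = 6, exponent = n-1-k = 0
B^0 mod M = 3^0 mod 257 = 1
Delta = (1 - 5) * 1 mod 257 = 253
New hash = (106 + 253) mod 257 = 102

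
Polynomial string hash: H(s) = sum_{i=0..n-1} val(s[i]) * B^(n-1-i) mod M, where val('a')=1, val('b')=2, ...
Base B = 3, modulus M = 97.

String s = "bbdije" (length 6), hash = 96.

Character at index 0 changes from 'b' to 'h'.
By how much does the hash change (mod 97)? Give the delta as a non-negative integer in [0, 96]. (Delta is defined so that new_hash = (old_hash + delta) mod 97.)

Delta formula: (val(new) - val(old)) * B^(n-1-k) mod M
  val('h') - val('b') = 8 - 2 = 6
  B^(n-1-k) = 3^5 mod 97 = 49
  Delta = 6 * 49 mod 97 = 3

Answer: 3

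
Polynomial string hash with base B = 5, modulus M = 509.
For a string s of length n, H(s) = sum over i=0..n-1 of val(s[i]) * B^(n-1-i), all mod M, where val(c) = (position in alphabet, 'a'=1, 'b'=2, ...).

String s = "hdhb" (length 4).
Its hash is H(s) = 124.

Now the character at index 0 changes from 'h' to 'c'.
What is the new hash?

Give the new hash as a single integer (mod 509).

Answer: 8

Derivation:
val('h') = 8, val('c') = 3
Position k = 0, exponent = n-1-k = 3
B^3 mod M = 5^3 mod 509 = 125
Delta = (3 - 8) * 125 mod 509 = 393
New hash = (124 + 393) mod 509 = 8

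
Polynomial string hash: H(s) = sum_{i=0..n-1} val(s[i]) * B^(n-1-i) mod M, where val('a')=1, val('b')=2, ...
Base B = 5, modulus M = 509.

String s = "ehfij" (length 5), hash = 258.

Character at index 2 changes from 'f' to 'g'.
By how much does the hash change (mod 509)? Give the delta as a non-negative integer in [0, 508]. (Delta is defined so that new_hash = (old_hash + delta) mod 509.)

Answer: 25

Derivation:
Delta formula: (val(new) - val(old)) * B^(n-1-k) mod M
  val('g') - val('f') = 7 - 6 = 1
  B^(n-1-k) = 5^2 mod 509 = 25
  Delta = 1 * 25 mod 509 = 25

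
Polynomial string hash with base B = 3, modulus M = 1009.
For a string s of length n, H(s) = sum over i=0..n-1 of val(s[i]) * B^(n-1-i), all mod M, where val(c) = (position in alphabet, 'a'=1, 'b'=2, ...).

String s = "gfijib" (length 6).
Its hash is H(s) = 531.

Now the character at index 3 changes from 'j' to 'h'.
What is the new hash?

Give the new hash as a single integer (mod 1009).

val('j') = 10, val('h') = 8
Position k = 3, exponent = n-1-k = 2
B^2 mod M = 3^2 mod 1009 = 9
Delta = (8 - 10) * 9 mod 1009 = 991
New hash = (531 + 991) mod 1009 = 513

Answer: 513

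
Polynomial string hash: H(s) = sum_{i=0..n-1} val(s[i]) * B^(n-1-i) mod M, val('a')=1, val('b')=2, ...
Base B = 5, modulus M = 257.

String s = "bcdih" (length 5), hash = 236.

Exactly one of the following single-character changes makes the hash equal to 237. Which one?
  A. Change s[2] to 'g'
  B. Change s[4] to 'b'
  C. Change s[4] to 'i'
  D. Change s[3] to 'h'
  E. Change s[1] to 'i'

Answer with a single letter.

Option A: s[2]='d'->'g', delta=(7-4)*5^2 mod 257 = 75, hash=236+75 mod 257 = 54
Option B: s[4]='h'->'b', delta=(2-8)*5^0 mod 257 = 251, hash=236+251 mod 257 = 230
Option C: s[4]='h'->'i', delta=(9-8)*5^0 mod 257 = 1, hash=236+1 mod 257 = 237 <-- target
Option D: s[3]='i'->'h', delta=(8-9)*5^1 mod 257 = 252, hash=236+252 mod 257 = 231
Option E: s[1]='c'->'i', delta=(9-3)*5^3 mod 257 = 236, hash=236+236 mod 257 = 215

Answer: C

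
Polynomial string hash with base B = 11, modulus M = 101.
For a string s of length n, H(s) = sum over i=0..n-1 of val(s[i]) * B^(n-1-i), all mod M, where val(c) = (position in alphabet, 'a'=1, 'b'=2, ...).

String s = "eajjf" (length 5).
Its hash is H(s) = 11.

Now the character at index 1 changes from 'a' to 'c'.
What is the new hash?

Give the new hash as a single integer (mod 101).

Answer: 47

Derivation:
val('a') = 1, val('c') = 3
Position k = 1, exponent = n-1-k = 3
B^3 mod M = 11^3 mod 101 = 18
Delta = (3 - 1) * 18 mod 101 = 36
New hash = (11 + 36) mod 101 = 47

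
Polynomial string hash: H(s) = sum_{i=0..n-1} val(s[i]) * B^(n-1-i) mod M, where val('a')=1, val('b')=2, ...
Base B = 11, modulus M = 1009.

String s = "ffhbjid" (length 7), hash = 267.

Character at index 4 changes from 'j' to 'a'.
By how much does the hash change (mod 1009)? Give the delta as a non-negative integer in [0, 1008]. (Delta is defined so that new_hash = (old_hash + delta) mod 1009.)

Answer: 929

Derivation:
Delta formula: (val(new) - val(old)) * B^(n-1-k) mod M
  val('a') - val('j') = 1 - 10 = -9
  B^(n-1-k) = 11^2 mod 1009 = 121
  Delta = -9 * 121 mod 1009 = 929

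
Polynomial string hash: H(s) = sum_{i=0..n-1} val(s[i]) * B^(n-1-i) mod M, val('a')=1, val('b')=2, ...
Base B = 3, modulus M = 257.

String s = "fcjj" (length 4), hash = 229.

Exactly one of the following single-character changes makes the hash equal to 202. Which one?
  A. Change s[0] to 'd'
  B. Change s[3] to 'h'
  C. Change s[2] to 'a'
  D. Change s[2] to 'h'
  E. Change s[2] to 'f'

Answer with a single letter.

Answer: C

Derivation:
Option A: s[0]='f'->'d', delta=(4-6)*3^3 mod 257 = 203, hash=229+203 mod 257 = 175
Option B: s[3]='j'->'h', delta=(8-10)*3^0 mod 257 = 255, hash=229+255 mod 257 = 227
Option C: s[2]='j'->'a', delta=(1-10)*3^1 mod 257 = 230, hash=229+230 mod 257 = 202 <-- target
Option D: s[2]='j'->'h', delta=(8-10)*3^1 mod 257 = 251, hash=229+251 mod 257 = 223
Option E: s[2]='j'->'f', delta=(6-10)*3^1 mod 257 = 245, hash=229+245 mod 257 = 217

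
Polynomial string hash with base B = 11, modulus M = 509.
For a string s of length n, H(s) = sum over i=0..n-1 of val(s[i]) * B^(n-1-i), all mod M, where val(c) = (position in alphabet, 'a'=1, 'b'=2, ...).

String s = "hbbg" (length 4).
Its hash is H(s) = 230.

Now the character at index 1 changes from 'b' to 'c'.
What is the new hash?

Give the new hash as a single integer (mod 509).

Answer: 351

Derivation:
val('b') = 2, val('c') = 3
Position k = 1, exponent = n-1-k = 2
B^2 mod M = 11^2 mod 509 = 121
Delta = (3 - 2) * 121 mod 509 = 121
New hash = (230 + 121) mod 509 = 351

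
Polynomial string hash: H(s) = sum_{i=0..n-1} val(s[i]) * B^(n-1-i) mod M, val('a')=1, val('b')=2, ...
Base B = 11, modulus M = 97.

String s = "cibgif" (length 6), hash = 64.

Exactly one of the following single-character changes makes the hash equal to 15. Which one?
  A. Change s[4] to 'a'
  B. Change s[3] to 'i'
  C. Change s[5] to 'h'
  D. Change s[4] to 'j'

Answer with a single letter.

Answer: B

Derivation:
Option A: s[4]='i'->'a', delta=(1-9)*11^1 mod 97 = 9, hash=64+9 mod 97 = 73
Option B: s[3]='g'->'i', delta=(9-7)*11^2 mod 97 = 48, hash=64+48 mod 97 = 15 <-- target
Option C: s[5]='f'->'h', delta=(8-6)*11^0 mod 97 = 2, hash=64+2 mod 97 = 66
Option D: s[4]='i'->'j', delta=(10-9)*11^1 mod 97 = 11, hash=64+11 mod 97 = 75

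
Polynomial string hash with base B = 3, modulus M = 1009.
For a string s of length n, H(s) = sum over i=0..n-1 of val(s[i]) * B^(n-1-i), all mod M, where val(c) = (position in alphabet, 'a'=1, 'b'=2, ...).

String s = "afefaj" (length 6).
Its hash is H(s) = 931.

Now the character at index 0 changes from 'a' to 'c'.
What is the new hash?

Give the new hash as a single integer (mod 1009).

val('a') = 1, val('c') = 3
Position k = 0, exponent = n-1-k = 5
B^5 mod M = 3^5 mod 1009 = 243
Delta = (3 - 1) * 243 mod 1009 = 486
New hash = (931 + 486) mod 1009 = 408

Answer: 408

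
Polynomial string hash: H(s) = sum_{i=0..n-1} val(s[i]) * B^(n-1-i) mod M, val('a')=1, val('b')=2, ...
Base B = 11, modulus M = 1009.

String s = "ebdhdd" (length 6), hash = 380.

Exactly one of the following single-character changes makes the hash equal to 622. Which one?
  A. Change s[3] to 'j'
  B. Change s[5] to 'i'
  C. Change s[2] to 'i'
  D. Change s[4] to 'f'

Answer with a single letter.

Option A: s[3]='h'->'j', delta=(10-8)*11^2 mod 1009 = 242, hash=380+242 mod 1009 = 622 <-- target
Option B: s[5]='d'->'i', delta=(9-4)*11^0 mod 1009 = 5, hash=380+5 mod 1009 = 385
Option C: s[2]='d'->'i', delta=(9-4)*11^3 mod 1009 = 601, hash=380+601 mod 1009 = 981
Option D: s[4]='d'->'f', delta=(6-4)*11^1 mod 1009 = 22, hash=380+22 mod 1009 = 402

Answer: A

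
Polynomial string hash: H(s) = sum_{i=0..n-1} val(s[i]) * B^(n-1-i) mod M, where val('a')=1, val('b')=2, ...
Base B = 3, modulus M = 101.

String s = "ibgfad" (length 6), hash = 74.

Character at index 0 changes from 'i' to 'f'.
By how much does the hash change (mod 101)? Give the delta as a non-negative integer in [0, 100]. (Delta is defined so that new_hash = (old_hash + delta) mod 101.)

Delta formula: (val(new) - val(old)) * B^(n-1-k) mod M
  val('f') - val('i') = 6 - 9 = -3
  B^(n-1-k) = 3^5 mod 101 = 41
  Delta = -3 * 41 mod 101 = 79

Answer: 79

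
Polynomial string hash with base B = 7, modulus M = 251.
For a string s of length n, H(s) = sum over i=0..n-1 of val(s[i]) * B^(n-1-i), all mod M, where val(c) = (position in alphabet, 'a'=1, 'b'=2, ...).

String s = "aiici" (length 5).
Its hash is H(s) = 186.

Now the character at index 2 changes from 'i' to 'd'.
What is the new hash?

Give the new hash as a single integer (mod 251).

Answer: 192

Derivation:
val('i') = 9, val('d') = 4
Position k = 2, exponent = n-1-k = 2
B^2 mod M = 7^2 mod 251 = 49
Delta = (4 - 9) * 49 mod 251 = 6
New hash = (186 + 6) mod 251 = 192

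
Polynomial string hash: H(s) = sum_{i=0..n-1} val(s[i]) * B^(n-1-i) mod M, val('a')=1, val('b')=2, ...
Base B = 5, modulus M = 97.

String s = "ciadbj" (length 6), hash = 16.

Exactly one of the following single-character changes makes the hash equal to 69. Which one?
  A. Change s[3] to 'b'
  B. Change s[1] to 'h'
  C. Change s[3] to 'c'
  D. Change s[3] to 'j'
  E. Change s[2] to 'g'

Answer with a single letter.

Option A: s[3]='d'->'b', delta=(2-4)*5^2 mod 97 = 47, hash=16+47 mod 97 = 63
Option B: s[1]='i'->'h', delta=(8-9)*5^4 mod 97 = 54, hash=16+54 mod 97 = 70
Option C: s[3]='d'->'c', delta=(3-4)*5^2 mod 97 = 72, hash=16+72 mod 97 = 88
Option D: s[3]='d'->'j', delta=(10-4)*5^2 mod 97 = 53, hash=16+53 mod 97 = 69 <-- target
Option E: s[2]='a'->'g', delta=(7-1)*5^3 mod 97 = 71, hash=16+71 mod 97 = 87

Answer: D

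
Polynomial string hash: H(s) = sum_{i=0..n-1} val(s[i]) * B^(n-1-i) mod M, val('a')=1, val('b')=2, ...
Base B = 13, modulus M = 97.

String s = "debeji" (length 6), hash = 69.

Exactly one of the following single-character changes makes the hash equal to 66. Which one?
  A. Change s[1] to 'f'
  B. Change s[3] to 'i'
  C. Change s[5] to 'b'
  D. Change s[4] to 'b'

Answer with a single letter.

Answer: B

Derivation:
Option A: s[1]='e'->'f', delta=(6-5)*13^4 mod 97 = 43, hash=69+43 mod 97 = 15
Option B: s[3]='e'->'i', delta=(9-5)*13^2 mod 97 = 94, hash=69+94 mod 97 = 66 <-- target
Option C: s[5]='i'->'b', delta=(2-9)*13^0 mod 97 = 90, hash=69+90 mod 97 = 62
Option D: s[4]='j'->'b', delta=(2-10)*13^1 mod 97 = 90, hash=69+90 mod 97 = 62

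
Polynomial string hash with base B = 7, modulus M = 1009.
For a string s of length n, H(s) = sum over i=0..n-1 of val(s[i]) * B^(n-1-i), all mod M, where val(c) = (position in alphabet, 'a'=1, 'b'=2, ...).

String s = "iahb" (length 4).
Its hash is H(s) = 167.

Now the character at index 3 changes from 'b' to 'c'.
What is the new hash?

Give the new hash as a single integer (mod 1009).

val('b') = 2, val('c') = 3
Position k = 3, exponent = n-1-k = 0
B^0 mod M = 7^0 mod 1009 = 1
Delta = (3 - 2) * 1 mod 1009 = 1
New hash = (167 + 1) mod 1009 = 168

Answer: 168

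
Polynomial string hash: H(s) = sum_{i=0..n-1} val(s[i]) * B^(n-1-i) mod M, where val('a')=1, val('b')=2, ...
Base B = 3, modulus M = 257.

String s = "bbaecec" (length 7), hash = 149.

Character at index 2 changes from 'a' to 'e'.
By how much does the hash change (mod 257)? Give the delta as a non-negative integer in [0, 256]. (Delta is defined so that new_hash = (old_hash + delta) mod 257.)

Answer: 67

Derivation:
Delta formula: (val(new) - val(old)) * B^(n-1-k) mod M
  val('e') - val('a') = 5 - 1 = 4
  B^(n-1-k) = 3^4 mod 257 = 81
  Delta = 4 * 81 mod 257 = 67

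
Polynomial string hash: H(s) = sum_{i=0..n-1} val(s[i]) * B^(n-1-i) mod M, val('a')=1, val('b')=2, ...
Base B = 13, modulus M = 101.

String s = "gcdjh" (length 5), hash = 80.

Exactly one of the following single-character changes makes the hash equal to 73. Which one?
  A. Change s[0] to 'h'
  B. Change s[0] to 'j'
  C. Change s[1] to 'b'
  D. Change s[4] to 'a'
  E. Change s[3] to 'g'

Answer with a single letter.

Answer: D

Derivation:
Option A: s[0]='g'->'h', delta=(8-7)*13^4 mod 101 = 79, hash=80+79 mod 101 = 58
Option B: s[0]='g'->'j', delta=(10-7)*13^4 mod 101 = 35, hash=80+35 mod 101 = 14
Option C: s[1]='c'->'b', delta=(2-3)*13^3 mod 101 = 25, hash=80+25 mod 101 = 4
Option D: s[4]='h'->'a', delta=(1-8)*13^0 mod 101 = 94, hash=80+94 mod 101 = 73 <-- target
Option E: s[3]='j'->'g', delta=(7-10)*13^1 mod 101 = 62, hash=80+62 mod 101 = 41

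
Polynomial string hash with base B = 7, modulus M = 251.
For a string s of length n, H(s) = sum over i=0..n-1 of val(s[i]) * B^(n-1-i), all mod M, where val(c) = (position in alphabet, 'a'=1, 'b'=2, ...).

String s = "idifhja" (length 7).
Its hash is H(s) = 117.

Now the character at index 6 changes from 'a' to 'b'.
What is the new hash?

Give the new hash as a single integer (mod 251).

Answer: 118

Derivation:
val('a') = 1, val('b') = 2
Position k = 6, exponent = n-1-k = 0
B^0 mod M = 7^0 mod 251 = 1
Delta = (2 - 1) * 1 mod 251 = 1
New hash = (117 + 1) mod 251 = 118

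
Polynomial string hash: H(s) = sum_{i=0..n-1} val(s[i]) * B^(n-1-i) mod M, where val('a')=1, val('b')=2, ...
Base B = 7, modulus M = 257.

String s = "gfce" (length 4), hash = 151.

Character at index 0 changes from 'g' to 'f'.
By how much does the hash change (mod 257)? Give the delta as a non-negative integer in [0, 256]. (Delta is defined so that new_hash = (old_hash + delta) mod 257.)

Delta formula: (val(new) - val(old)) * B^(n-1-k) mod M
  val('f') - val('g') = 6 - 7 = -1
  B^(n-1-k) = 7^3 mod 257 = 86
  Delta = -1 * 86 mod 257 = 171

Answer: 171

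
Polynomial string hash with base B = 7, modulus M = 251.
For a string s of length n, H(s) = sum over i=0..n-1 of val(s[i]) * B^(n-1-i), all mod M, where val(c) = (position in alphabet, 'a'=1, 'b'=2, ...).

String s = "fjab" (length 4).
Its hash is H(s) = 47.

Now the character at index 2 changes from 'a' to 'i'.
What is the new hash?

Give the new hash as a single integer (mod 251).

val('a') = 1, val('i') = 9
Position k = 2, exponent = n-1-k = 1
B^1 mod M = 7^1 mod 251 = 7
Delta = (9 - 1) * 7 mod 251 = 56
New hash = (47 + 56) mod 251 = 103

Answer: 103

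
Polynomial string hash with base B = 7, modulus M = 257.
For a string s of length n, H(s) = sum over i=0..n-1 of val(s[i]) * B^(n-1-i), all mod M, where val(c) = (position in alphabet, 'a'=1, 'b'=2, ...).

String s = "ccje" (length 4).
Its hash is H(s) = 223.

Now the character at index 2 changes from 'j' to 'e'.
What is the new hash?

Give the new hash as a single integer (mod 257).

val('j') = 10, val('e') = 5
Position k = 2, exponent = n-1-k = 1
B^1 mod M = 7^1 mod 257 = 7
Delta = (5 - 10) * 7 mod 257 = 222
New hash = (223 + 222) mod 257 = 188

Answer: 188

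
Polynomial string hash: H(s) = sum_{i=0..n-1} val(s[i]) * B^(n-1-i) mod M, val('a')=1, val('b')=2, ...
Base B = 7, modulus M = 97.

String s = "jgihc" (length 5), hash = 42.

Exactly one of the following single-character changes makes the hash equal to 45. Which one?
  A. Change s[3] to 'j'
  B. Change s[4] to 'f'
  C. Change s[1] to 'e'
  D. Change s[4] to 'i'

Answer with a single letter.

Answer: B

Derivation:
Option A: s[3]='h'->'j', delta=(10-8)*7^1 mod 97 = 14, hash=42+14 mod 97 = 56
Option B: s[4]='c'->'f', delta=(6-3)*7^0 mod 97 = 3, hash=42+3 mod 97 = 45 <-- target
Option C: s[1]='g'->'e', delta=(5-7)*7^3 mod 97 = 90, hash=42+90 mod 97 = 35
Option D: s[4]='c'->'i', delta=(9-3)*7^0 mod 97 = 6, hash=42+6 mod 97 = 48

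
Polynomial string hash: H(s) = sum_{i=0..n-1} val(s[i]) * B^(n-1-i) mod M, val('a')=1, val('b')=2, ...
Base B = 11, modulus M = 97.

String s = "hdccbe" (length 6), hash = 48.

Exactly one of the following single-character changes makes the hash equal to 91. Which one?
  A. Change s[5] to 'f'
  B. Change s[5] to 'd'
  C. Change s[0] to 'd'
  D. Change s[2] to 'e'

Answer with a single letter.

Answer: D

Derivation:
Option A: s[5]='e'->'f', delta=(6-5)*11^0 mod 97 = 1, hash=48+1 mod 97 = 49
Option B: s[5]='e'->'d', delta=(4-5)*11^0 mod 97 = 96, hash=48+96 mod 97 = 47
Option C: s[0]='h'->'d', delta=(4-8)*11^5 mod 97 = 70, hash=48+70 mod 97 = 21
Option D: s[2]='c'->'e', delta=(5-3)*11^3 mod 97 = 43, hash=48+43 mod 97 = 91 <-- target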